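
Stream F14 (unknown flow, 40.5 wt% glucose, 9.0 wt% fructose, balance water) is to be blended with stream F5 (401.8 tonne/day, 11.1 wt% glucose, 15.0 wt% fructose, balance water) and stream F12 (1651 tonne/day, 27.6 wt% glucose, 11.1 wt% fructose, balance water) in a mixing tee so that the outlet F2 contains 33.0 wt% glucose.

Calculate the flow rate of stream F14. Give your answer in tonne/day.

Let F14 be the unknown flow. Total out = 2052.8 + F14.
glucose balance: 500.28 + 0.405·F14 = 0.330·(2052.8 + F14)
(0.405 − 0.330)·F14 = 0.330×2052.8 − 500.28 = 177.15
F14 = 177.15 / 0.075 = 2362 tonne/day

2362 tonne/day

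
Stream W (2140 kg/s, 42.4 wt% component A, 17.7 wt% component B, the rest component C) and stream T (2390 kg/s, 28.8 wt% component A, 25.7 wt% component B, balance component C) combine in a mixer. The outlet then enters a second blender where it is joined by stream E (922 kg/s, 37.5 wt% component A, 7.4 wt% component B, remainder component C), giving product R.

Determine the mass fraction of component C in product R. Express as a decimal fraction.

0.4493

Overall, product flow = 5452 kg/s.
component C in = 2140×0.399 + 2390×0.455 + 922×0.551 = 2449.3 kg/s.
component C fraction in R = 0.4493.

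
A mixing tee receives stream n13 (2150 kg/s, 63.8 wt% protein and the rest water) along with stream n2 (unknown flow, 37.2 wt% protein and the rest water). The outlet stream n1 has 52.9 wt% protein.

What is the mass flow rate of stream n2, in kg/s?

1493 kg/s

Let n2 be the unknown flow. Total out = 2150 + n2.
protein balance: 1371.7 + 0.372·n2 = 0.529·(2150 + n2)
(0.372 − 0.529)·n2 = 0.529×2150 − 1371.7 = -234.35
n2 = -234.35 / -0.157 = 1492.7 kg/s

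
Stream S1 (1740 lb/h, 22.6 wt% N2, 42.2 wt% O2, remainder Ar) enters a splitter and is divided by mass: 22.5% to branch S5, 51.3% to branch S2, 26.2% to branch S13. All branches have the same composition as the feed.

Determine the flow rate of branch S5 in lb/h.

Branch S5 flow = 0.225×1740 = 391.5 lb/h.

391.5 lb/h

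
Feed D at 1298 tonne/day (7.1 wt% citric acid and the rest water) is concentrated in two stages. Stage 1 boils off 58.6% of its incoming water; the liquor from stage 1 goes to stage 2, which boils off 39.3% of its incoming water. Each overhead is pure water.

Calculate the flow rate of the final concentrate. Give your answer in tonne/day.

395.2 tonne/day

water in feed = 1298×0.929 = 1205.8 tonne/day.
After stage 1: water left = (1−0.586)×1205.8 = 499.22; stream total = 591.38 tonne/day.
After stage 2: water left = (1−0.393)×499.22 = 303.03; final concentrate = 395.18 tonne/day.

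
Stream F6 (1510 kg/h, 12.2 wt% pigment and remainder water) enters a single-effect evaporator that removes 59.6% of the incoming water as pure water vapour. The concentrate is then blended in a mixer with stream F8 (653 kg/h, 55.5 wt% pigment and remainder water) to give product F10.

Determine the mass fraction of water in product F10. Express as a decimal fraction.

0.6018

Vapour removed = 0.596×0.878×1510 = 790.16 kg/h; concentrate = 719.84 kg/h.
water reaching the mixer = 535.62 (from concentrate) + 653×0.445 = 826.2 kg/h.
Product flow = 719.84 + 653 = 1372.8 kg/h; water fraction = 0.6018.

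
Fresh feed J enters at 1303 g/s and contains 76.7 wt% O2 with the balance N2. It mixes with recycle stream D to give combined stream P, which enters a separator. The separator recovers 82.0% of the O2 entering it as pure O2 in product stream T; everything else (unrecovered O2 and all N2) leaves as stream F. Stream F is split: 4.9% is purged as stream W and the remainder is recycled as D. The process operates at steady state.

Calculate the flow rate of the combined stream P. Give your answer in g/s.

N2 enters only via J and leaves only via the purge: 1303×0.233 = 0.049×(N2 in F), and the separator passes all N2, so N2 in P = N2 in F = 6195.9 g/s.
O2 in P: m_A = 1303×0.767 + (1−0.049)·(1−0.820)·m_A, so m_A = 999.4/0.8288 = 1205.8 g/s.
P = 1205.8 + 6195.9 = 7401.7 g/s.

7402 g/s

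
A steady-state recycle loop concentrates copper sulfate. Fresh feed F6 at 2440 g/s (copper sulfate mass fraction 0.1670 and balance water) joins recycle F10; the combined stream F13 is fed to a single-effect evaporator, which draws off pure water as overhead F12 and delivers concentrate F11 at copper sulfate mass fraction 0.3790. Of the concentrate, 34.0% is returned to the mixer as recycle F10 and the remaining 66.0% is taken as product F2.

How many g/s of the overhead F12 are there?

1365 g/s

Overall copper sulfate balance (none leaves overhead): copper sulfate in fresh feed = copper sulfate in product, i.e. 2440×0.167 = (1−0.340)·F11·0.379.
F11 = 407.48/(0.379×0.660) = 1629 g/s.
Recycle F10 = 0.340×1629 = 553.86 g/s.
Combined feed F13 = 2440 + 553.86 = 2993.9 g/s.
Overhead F12 = F13 − F11 = 2993.9 − 1629 = 1364.9 g/s.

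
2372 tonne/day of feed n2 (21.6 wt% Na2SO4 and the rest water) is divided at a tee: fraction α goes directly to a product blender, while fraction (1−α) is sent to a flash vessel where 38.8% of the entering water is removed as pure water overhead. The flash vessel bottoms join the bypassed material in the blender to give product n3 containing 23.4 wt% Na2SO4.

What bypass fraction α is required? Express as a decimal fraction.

0.747

All 2372×0.216 = 512.35 tonne/day of Na2SO4 reaches n3, so n3 = 512.35/0.234 = 2189.5 tonne/day and vapour = 182.46 tonne/day.
The evaporator receives (1−α)·2372 of feed at 0.784 water and removes 0.388 of that water:
0.388×0.784×(1−α)×2372 = 182.46
(1−α) = 182.46/721.54 = 0.2529;  α = 0.7471.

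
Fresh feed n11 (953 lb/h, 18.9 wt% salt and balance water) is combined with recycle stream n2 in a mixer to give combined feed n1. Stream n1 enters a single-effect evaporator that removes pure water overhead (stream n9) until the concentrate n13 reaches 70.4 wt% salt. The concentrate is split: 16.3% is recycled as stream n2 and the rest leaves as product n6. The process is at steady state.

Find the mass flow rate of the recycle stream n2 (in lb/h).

Overall salt balance (none leaves overhead): salt in fresh feed = salt in product, i.e. 953×0.189 = (1−0.163)·n13·0.704.
n13 = 180.12/(0.704×0.837) = 305.67 lb/h.
Recycle n2 = 0.163×305.67 = 49.825 lb/h.

49.82 lb/h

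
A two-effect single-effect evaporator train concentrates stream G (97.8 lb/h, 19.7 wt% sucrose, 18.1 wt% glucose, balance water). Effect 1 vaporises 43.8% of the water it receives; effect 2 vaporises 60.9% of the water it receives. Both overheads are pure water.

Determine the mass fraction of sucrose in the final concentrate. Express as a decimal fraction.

0.3828

water in feed = 97.8×0.622 = 60.832 lb/h.
After stage 1: water left = (1−0.438)×60.832 = 34.187; stream total = 71.156 lb/h.
After stage 2: water left = (1−0.609)×34.187 = 13.367; final concentrate = 50.336 lb/h.
sucrose fraction = 19.267/50.336 = 0.3828.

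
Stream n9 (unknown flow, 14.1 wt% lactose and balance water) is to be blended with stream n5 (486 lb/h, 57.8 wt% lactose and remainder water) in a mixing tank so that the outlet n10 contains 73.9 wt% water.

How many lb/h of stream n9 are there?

1284 lb/h

Let n9 be the unknown flow. Total out = 486 + n9.
water balance: 205.09 + 0.859·n9 = 0.739·(486 + n9)
(0.859 − 0.739)·n9 = 0.739×486 − 205.09 = 154.06
n9 = 154.06 / 0.120 = 1283.9 lb/h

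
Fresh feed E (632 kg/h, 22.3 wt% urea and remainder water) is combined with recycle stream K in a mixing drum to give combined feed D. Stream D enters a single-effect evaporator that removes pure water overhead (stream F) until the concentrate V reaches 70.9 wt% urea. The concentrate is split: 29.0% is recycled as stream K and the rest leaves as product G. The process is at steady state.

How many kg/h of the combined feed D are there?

Overall urea balance (none leaves overhead): urea in fresh feed = urea in product, i.e. 632×0.223 = (1−0.290)·V·0.709.
V = 140.94/(0.709×0.710) = 279.97 kg/h.
Recycle K = 0.290×279.97 = 81.192 kg/h.
Combined feed D = 632 + 81.192 = 713.19 kg/h.

713.2 kg/h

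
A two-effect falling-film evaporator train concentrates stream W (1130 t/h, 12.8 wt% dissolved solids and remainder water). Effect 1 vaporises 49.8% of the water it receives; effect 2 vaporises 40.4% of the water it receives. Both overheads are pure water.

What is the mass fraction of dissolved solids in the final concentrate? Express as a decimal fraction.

0.329

water in feed = 1130×0.872 = 985.36 t/h.
After stage 1: water left = (1−0.498)×985.36 = 494.65; stream total = 639.29 t/h.
After stage 2: water left = (1−0.404)×494.65 = 294.81; final concentrate = 439.45 t/h.
dissolved solids fraction = 144.64/439.45 = 0.329.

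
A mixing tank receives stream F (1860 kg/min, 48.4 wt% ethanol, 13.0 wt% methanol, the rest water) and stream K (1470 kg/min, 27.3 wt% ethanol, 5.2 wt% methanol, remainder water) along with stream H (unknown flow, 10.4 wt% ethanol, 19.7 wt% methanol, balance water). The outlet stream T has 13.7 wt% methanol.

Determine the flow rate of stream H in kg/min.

Let H be the unknown flow. Total out = 3330 + H.
methanol balance: 318.24 + 0.197·H = 0.137·(3330 + H)
(0.197 − 0.137)·H = 0.137×3330 − 318.24 = 137.97
H = 137.97 / 0.060 = 2299.5 kg/min

2300 kg/min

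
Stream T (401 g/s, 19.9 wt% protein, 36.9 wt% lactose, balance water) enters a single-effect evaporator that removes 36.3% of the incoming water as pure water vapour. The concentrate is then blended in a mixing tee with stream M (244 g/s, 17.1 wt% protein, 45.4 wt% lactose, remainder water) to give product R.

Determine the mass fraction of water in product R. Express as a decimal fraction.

0.347

Vapour removed = 0.363×0.432×401 = 62.883 g/s; concentrate = 338.12 g/s.
water reaching the mixer = 110.35 (from concentrate) + 244×0.375 = 201.85 g/s.
Product flow = 338.12 + 244 = 582.12 g/s; water fraction = 0.347.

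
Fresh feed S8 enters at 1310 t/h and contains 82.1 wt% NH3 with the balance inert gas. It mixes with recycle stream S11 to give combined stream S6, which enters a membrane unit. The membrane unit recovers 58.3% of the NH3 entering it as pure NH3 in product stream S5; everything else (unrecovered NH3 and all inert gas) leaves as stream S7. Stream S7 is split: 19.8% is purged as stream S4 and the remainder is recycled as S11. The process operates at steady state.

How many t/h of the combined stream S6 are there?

2800 t/h

inert gas enters only via S8 and leaves only via the purge: 1310×0.179 = 0.198×(inert gas in S7), and the membrane unit passes all inert gas, so inert gas in S6 = inert gas in S7 = 1184.3 t/h.
NH3 in S6: m_A = 1310×0.821 + (1−0.198)·(1−0.583)·m_A, so m_A = 1075.5/0.6656 = 1615.9 t/h.
S6 = 1615.9 + 1184.3 = 2800.2 t/h.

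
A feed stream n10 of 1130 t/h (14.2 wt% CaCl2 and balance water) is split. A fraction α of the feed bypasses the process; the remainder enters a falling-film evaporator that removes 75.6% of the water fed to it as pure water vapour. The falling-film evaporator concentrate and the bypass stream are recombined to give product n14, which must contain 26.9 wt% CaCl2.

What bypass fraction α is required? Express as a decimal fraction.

All 1130×0.142 = 160.46 t/h of CaCl2 reaches n14, so n14 = 160.46/0.269 = 596.51 t/h and vapour = 533.49 t/h.
The evaporator receives (1−α)·1130 of feed at 0.858 water and removes 0.756 of that water:
0.756×0.858×(1−α)×1130 = 533.49
(1−α) = 533.49/732.97 = 0.7279;  α = 0.2721.

0.272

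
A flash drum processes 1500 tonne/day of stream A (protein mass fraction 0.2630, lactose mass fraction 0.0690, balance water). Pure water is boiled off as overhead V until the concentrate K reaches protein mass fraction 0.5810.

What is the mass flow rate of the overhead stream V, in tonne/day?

protein is conserved: 1500×0.263 = 394.5 tonne/day all reports to the concentrate.
Concentrate = 394.5/(target fraction) = 679 tonne/day.
Overhead = 1500 − 679 = 821 tonne/day.

821 tonne/day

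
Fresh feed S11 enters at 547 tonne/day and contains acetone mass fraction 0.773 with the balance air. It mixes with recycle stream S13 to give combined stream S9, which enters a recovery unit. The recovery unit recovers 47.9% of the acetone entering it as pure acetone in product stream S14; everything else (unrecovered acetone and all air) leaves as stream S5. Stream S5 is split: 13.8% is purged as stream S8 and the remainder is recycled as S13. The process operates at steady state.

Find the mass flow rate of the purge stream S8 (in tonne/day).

air enters only via S11 and leaves only via the purge: 547×0.227 = 0.138×(air in S5), and the recovery unit passes all air, so air in S9 = air in S5 = 899.78 tonne/day.
acetone in S9: m_A = 547×0.773 + (1−0.138)·(1−0.479)·m_A, so m_A = 422.83/0.5509 = 767.53 tonne/day.
S5 = (1−0.479)×767.53 + 899.78 = 1299.7 tonne/day.
Purge S8 = 0.138×1299.7 = 179.35 tonne/day.

179.4 tonne/day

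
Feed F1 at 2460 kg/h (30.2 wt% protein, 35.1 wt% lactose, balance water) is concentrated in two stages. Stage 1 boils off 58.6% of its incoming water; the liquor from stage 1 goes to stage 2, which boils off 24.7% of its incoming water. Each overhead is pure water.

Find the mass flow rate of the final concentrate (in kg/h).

water in feed = 2460×0.347 = 853.62 kg/h.
After stage 1: water left = (1−0.586)×853.62 = 353.4; stream total = 1959.8 kg/h.
After stage 2: water left = (1−0.247)×353.4 = 266.11; final concentrate = 1872.5 kg/h.

1872 kg/h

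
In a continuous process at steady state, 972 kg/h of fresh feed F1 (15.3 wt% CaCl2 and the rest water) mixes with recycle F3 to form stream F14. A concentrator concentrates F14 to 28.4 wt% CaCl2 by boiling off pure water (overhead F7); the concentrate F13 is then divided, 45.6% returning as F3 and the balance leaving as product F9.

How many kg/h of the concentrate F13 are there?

962.6 kg/h

Overall CaCl2 balance (none leaves overhead): CaCl2 in fresh feed = CaCl2 in product, i.e. 972×0.153 = (1−0.456)·F13·0.284.
F13 = 148.72/(0.284×0.544) = 962.59 kg/h.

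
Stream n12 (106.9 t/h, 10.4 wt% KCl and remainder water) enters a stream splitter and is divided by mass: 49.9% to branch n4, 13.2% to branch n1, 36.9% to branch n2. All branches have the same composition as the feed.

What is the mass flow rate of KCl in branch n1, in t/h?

Branch n1 total = 0.132×106.9 = 14.111 t/h.
KCl in n1 = 0.104×14.111 = 1.4675 t/h.

1.468 t/h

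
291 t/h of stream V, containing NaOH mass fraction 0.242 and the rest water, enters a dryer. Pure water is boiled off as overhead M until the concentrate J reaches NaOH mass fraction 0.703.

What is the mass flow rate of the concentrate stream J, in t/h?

100.2 t/h

NaOH is conserved: 291×0.242 = 70.422 t/h all reports to the concentrate.
Concentrate = 70.422/(target fraction) = 100.17 t/h.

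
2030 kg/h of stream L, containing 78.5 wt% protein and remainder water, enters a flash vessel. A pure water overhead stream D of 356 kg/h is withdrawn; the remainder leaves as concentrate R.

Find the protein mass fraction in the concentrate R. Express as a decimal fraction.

0.9519

protein is not removed: 2030×0.785 = 1593.5 kg/h of protein enters R.
Concentrate = 2030 − 356 = 1674 kg/h.
Mass fraction = 1593.5/1674 = 0.9519.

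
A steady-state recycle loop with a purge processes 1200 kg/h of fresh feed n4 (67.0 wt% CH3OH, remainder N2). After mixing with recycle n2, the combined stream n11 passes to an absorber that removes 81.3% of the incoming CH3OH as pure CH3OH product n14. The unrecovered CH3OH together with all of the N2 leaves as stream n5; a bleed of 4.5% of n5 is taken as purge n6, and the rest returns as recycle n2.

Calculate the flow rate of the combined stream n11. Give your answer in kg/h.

9779 kg/h

N2 enters only via n4 and leaves only via the purge: 1200×0.330 = 0.045×(N2 in n5), and the absorber passes all N2, so N2 in n11 = N2 in n5 = 8800 kg/h.
CH3OH in n11: m_A = 1200×0.670 + (1−0.045)·(1−0.813)·m_A, so m_A = 804/0.8214 = 978.8 kg/h.
n11 = 978.8 + 8800 = 9778.8 kg/h.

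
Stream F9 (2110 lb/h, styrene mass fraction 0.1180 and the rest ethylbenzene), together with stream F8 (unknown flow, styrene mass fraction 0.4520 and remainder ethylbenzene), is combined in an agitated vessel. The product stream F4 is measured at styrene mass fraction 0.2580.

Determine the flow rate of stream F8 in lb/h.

1523 lb/h

Let F8 be the unknown flow. Total out = 2110 + F8.
styrene balance: 248.98 + 0.452·F8 = 0.258·(2110 + F8)
(0.452 − 0.258)·F8 = 0.258×2110 − 248.98 = 295.4
F8 = 295.4 / 0.194 = 1522.7 lb/h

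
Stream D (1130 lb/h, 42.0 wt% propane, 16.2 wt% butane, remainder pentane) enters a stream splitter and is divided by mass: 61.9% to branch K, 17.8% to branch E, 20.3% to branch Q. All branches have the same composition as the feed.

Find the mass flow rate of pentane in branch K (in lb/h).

Branch K total = 0.619×1130 = 699.47 lb/h.
pentane in K = 0.418×699.47 = 292.38 lb/h.

292.4 lb/h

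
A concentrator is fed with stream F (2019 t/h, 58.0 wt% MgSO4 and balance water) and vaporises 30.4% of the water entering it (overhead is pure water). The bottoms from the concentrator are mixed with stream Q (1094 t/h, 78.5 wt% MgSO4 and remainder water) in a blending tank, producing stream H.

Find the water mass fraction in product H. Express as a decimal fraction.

0.289

Vapour removed = 0.304×0.420×2019 = 257.79 t/h; concentrate = 1761.2 t/h.
water reaching the mixer = 590.19 (from concentrate) + 1094×0.215 = 825.4 t/h.
Product flow = 1761.2 + 1094 = 2855.2 t/h; water fraction = 0.289.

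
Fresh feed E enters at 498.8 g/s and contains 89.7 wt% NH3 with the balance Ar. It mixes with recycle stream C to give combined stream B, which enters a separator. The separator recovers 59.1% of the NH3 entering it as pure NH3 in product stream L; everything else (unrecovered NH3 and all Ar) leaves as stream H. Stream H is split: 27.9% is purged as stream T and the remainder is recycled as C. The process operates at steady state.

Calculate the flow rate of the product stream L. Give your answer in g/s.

375 g/s

NH3 in B: m_A = 498.8×0.897 + (1−0.279)·(1−0.591)·m_A, so m_A = 447.42/0.7051 = 634.54 g/s.
Product L = 0.591×634.54 = 375.02 g/s.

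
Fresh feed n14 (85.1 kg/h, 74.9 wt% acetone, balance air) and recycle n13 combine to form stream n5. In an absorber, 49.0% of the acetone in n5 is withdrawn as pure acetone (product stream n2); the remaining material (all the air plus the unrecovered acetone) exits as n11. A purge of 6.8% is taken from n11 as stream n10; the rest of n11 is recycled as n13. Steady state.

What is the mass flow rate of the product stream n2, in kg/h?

59.53 kg/h

acetone in n5: m_A = 85.1×0.749 + (1−0.068)·(1−0.490)·m_A, so m_A = 63.74/0.5247 = 121.48 kg/h.
Product n2 = 0.490×121.48 = 59.527 kg/h.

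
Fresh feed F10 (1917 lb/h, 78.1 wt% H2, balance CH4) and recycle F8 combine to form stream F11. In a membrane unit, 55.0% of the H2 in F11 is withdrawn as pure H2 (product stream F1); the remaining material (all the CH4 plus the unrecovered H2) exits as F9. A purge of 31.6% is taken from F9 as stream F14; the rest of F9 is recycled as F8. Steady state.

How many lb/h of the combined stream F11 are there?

3491 lb/h

CH4 enters only via F10 and leaves only via the purge: 1917×0.219 = 0.316×(CH4 in F9), and the membrane unit passes all CH4, so CH4 in F11 = CH4 in F9 = 1328.6 lb/h.
H2 in F11: m_A = 1917×0.781 + (1−0.316)·(1−0.550)·m_A, so m_A = 1497.2/0.6922 = 2162.9 lb/h.
F11 = 2162.9 + 1328.6 = 3491.5 lb/h.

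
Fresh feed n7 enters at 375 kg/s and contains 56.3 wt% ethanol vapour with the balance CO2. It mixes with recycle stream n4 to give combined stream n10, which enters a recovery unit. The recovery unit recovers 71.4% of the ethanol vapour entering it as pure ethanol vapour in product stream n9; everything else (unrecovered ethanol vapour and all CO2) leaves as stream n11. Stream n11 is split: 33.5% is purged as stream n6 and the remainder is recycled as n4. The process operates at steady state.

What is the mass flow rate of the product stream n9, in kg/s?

ethanol vapour in n10: m_A = 375×0.563 + (1−0.335)·(1−0.714)·m_A, so m_A = 211.12/0.8098 = 260.71 kg/s.
Product n9 = 0.714×260.71 = 186.15 kg/s.

186.1 kg/s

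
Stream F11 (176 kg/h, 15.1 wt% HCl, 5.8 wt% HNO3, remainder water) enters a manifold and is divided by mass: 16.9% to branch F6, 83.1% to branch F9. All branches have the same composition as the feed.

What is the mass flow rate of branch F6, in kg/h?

29.74 kg/h

Branch F6 flow = 0.169×176 = 29.744 kg/h.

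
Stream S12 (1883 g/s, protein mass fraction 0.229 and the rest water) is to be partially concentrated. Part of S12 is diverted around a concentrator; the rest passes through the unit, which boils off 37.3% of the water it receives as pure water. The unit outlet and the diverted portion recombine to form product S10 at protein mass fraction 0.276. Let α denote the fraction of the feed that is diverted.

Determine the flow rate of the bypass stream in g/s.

All 1883×0.229 = 431.21 g/s of protein reaches S10, so S10 = 431.21/0.276 = 1562.3 g/s and vapour = 320.66 g/s.
The evaporator receives (1−α)·1883 of feed at 0.771 water and removes 0.373 of that water:
0.373×0.771×(1−α)×1883 = 320.66
(1−α) = 320.66/541.52 = 0.5921;  α = 0.4079.
Bypass flow = 0.4079×1883 = 768 g/s.

768 g/s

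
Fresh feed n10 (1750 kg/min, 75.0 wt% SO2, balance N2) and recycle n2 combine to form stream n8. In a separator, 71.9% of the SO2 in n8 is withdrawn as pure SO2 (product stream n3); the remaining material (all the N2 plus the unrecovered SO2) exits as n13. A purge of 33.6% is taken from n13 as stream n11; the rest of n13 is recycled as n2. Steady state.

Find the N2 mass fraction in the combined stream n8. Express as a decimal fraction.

N2 enters only via n10 and leaves only via the purge: 1750×0.250 = 0.336×(N2 in n13), and the separator passes all N2, so N2 in n8 = N2 in n13 = 1302.1 kg/min.
SO2 in n8: m_A = 1750×0.750 + (1−0.336)·(1−0.719)·m_A, so m_A = 1312.5/0.8134 = 1613.6 kg/min.
n8 = 1613.6 + 1302.1 = 2915.6 kg/min.
N2 fraction in n8 = 1302.1/2915.6 = 0.447.

0.447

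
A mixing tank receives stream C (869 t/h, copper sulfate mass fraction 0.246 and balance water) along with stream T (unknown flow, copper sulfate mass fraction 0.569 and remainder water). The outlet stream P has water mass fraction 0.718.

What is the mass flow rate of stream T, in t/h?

Let T be the unknown flow. Total out = 869 + T.
water balance: 655.23 + 0.431·T = 0.718·(869 + T)
(0.431 − 0.718)·T = 0.718×869 − 655.23 = -31.284
T = -31.284 / -0.287 = 109 t/h

109 t/h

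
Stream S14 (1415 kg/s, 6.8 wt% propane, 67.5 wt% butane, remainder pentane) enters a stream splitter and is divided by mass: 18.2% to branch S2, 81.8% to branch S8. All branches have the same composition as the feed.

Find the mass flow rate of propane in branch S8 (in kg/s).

Branch S8 total = 0.818×1415 = 1157.5 kg/s.
propane in S8 = 0.068×1157.5 = 78.708 kg/s.

78.71 kg/s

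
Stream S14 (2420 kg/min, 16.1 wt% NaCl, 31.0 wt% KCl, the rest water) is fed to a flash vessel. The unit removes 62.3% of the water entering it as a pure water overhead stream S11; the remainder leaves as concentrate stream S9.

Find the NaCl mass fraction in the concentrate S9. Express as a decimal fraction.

0.240

NaCl is not removed: 2420×0.161 = 389.62 kg/min of NaCl enters S9.
water entering = 2420×0.529 = 1280.2 kg/min; overhead removed = 0.623×1280.2 = 797.55 kg/min.
Concentrate = 2420 − 797.55 = 1622.4 kg/min.
Mass fraction = 389.62/1622.4 = 0.240.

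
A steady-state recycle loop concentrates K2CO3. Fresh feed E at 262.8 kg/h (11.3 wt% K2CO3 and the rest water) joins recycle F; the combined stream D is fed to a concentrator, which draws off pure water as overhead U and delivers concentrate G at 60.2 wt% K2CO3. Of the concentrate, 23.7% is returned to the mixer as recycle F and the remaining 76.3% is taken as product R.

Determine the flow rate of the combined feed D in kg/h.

Overall K2CO3 balance (none leaves overhead): K2CO3 in fresh feed = K2CO3 in product, i.e. 262.8×0.113 = (1−0.237)·G·0.602.
G = 29.696/(0.602×0.763) = 64.652 kg/h.
Recycle F = 0.237×64.652 = 15.323 kg/h.
Combined feed D = 262.8 + 15.323 = 278.12 kg/h.

278.1 kg/h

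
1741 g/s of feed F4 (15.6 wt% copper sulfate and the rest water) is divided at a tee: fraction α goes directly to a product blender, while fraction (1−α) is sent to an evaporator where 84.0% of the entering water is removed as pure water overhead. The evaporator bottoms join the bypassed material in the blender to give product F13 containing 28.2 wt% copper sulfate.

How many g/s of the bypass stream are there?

All 1741×0.156 = 271.6 g/s of copper sulfate reaches F13, so F13 = 271.6/0.282 = 963.11 g/s and vapour = 777.89 g/s.
The evaporator receives (1−α)·1741 of feed at 0.844 water and removes 0.840 of that water:
0.840×0.844×(1−α)×1741 = 777.89
(1−α) = 777.89/1234.3 = 0.6302;  α = 0.3698.
Bypass flow = 0.3698×1741 = 643.77 g/s.

643.8 g/s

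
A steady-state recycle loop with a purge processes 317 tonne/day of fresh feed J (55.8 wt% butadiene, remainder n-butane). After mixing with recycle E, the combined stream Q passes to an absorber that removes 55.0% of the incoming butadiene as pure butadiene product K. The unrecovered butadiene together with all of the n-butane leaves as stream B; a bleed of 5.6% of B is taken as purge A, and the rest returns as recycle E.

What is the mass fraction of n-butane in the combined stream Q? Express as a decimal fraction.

0.891

n-butane enters only via J and leaves only via the purge: 317×0.442 = 0.056×(n-butane in B), and the absorber passes all n-butane, so n-butane in Q = n-butane in B = 2502 tonne/day.
butadiene in Q: m_A = 317×0.558 + (1−0.056)·(1−0.550)·m_A, so m_A = 176.89/0.5752 = 307.52 tonne/day.
Q = 307.52 + 2502 = 2809.6 tonne/day.
n-butane fraction in Q = 2502/2809.6 = 0.891.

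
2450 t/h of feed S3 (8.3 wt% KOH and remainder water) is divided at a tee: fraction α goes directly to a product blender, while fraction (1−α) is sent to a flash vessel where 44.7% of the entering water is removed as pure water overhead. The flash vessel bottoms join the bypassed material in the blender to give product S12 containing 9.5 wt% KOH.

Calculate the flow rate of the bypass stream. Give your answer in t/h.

All 2450×0.083 = 203.35 t/h of KOH reaches S12, so S12 = 203.35/0.095 = 2140.5 t/h and vapour = 309.47 t/h.
The evaporator receives (1−α)·2450 of feed at 0.917 water and removes 0.447 of that water:
0.447×0.917×(1−α)×2450 = 309.47
(1−α) = 309.47/1004.3 = 0.3082;  α = 0.6918.
Bypass flow = 0.6918×2450 = 1695 t/h.

1695 t/h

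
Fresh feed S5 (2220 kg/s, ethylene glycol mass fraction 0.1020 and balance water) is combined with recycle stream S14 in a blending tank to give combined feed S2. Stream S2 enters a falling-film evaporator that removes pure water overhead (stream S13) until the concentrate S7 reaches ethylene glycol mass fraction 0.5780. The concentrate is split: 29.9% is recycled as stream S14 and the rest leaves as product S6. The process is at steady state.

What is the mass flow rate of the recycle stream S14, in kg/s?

167.1 kg/s

Overall ethylene glycol balance (none leaves overhead): ethylene glycol in fresh feed = ethylene glycol in product, i.e. 2220×0.102 = (1−0.299)·S7·0.578.
S7 = 226.44/(0.578×0.701) = 558.87 kg/s.
Recycle S14 = 0.299×558.87 = 167.1 kg/s.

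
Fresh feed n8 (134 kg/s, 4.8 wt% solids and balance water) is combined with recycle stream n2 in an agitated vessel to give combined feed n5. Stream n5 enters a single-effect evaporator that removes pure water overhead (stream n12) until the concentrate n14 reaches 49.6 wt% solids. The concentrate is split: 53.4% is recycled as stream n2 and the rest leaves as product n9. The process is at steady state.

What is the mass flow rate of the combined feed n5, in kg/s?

Overall solids balance (none leaves overhead): solids in fresh feed = solids in product, i.e. 134×0.048 = (1−0.534)·n14·0.496.
n14 = 6.432/(0.496×0.466) = 27.828 kg/s.
Recycle n2 = 0.534×27.828 = 14.86 kg/s.
Combined feed n5 = 134 + 14.86 = 148.86 kg/s.

148.9 kg/s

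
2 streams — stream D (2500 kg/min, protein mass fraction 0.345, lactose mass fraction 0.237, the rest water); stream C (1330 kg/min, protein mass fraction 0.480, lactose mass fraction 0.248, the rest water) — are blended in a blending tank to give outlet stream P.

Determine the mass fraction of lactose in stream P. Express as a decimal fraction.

Total flow out = 2500 + 1330 = 3830 kg/min.
lactose in = 2500×0.237 + 1330×0.248 = 922.34 kg/min.
lactose mass fraction in P = 922.34/3830 = 0.241.

0.241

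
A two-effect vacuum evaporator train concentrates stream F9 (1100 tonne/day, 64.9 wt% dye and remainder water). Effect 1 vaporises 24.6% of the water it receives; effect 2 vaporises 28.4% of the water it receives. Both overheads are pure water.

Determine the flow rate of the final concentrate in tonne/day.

922.3 tonne/day

water in feed = 1100×0.351 = 386.1 tonne/day.
After stage 1: water left = (1−0.246)×386.1 = 291.12; stream total = 1005 tonne/day.
After stage 2: water left = (1−0.284)×291.12 = 208.44; final concentrate = 922.34 tonne/day.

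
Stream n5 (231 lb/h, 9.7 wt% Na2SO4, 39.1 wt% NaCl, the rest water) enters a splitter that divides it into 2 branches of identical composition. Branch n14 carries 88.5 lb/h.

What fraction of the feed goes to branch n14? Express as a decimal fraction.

0.383

Fraction to n14 = 88.5/231 = 0.3831.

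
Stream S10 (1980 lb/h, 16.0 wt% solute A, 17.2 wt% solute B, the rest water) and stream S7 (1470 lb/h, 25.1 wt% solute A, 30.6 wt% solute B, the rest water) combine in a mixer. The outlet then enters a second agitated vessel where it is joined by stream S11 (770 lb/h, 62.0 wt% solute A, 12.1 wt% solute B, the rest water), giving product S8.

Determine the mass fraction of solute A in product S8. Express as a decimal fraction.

0.276

Overall, product flow = 4220 lb/h.
solute A in = 1980×0.160 + 1470×0.251 + 770×0.620 = 1163.2 lb/h.
solute A fraction in S8 = 0.276.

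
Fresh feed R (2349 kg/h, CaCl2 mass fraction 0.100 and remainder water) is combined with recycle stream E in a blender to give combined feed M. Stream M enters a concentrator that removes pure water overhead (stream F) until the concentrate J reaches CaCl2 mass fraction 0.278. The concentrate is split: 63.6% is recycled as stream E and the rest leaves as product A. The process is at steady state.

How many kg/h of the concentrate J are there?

2321 kg/h

Overall CaCl2 balance (none leaves overhead): CaCl2 in fresh feed = CaCl2 in product, i.e. 2349×0.100 = (1−0.636)·J·0.278.
J = 234.9/(0.278×0.364) = 2321.3 kg/h.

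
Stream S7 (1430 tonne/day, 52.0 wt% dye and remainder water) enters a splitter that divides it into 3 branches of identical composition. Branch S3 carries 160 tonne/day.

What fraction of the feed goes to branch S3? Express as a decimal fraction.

Fraction to S3 = 160/1430 = 0.1119.

0.112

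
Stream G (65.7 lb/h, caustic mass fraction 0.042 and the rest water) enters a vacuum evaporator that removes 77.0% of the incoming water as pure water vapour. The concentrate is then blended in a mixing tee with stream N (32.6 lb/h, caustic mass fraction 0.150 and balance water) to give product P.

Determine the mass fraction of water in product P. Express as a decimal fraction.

Vapour removed = 0.770×0.958×65.7 = 48.464 lb/h; concentrate = 17.236 lb/h.
water reaching the mixer = 14.476 (from concentrate) + 32.6×0.850 = 42.186 lb/h.
Product flow = 17.236 + 32.6 = 49.836 lb/h; water fraction = 0.847.

0.847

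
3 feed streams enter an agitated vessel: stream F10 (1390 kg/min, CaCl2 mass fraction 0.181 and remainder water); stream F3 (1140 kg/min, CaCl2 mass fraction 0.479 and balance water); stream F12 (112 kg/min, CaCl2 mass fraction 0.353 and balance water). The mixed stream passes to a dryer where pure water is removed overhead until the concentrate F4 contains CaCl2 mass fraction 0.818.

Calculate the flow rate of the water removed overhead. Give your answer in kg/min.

1619 kg/min

CaCl2 entering = 1390×0.181 + 1140×0.479 + 112×0.353 = 837.19 kg/min.
All CaCl2 reports to F4, so F4 = 837.19/0.818 = 1023.5 kg/min.
Total feed = 2642 kg/min; overhead = 2642 − 1023.5 = 1618.5 kg/min.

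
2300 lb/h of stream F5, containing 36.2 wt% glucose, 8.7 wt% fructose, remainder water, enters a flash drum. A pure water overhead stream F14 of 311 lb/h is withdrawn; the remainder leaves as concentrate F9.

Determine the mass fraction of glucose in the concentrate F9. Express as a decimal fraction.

0.419

glucose is not removed: 2300×0.362 = 832.6 lb/h of glucose enters F9.
Concentrate = 2300 − 311 = 1989 lb/h.
Mass fraction = 832.6/1989 = 0.419.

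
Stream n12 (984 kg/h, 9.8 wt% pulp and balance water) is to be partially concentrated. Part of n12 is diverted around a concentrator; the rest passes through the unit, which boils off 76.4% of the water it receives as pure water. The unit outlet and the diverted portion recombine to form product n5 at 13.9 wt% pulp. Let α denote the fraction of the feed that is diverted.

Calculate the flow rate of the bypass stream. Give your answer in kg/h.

All 984×0.098 = 96.432 kg/h of pulp reaches n5, so n5 = 96.432/0.139 = 693.76 kg/h and vapour = 290.24 kg/h.
The evaporator receives (1−α)·984 of feed at 0.902 water and removes 0.764 of that water:
0.764×0.902×(1−α)×984 = 290.24
(1−α) = 290.24/678.1 = 0.4280;  α = 0.5720.
Bypass flow = 0.5720×984 = 562.82 kg/h.

562.8 kg/h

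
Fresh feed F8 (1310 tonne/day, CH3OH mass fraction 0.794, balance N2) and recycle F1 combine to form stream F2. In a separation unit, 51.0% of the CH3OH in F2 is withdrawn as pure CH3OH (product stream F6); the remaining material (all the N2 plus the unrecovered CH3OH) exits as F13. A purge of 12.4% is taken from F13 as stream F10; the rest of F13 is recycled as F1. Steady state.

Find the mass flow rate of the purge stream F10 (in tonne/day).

N2 enters only via F8 and leaves only via the purge: 1310×0.206 = 0.124×(N2 in F13), and the separation unit passes all N2, so N2 in F2 = N2 in F13 = 2176.3 tonne/day.
CH3OH in F2: m_A = 1310×0.794 + (1−0.124)·(1−0.510)·m_A, so m_A = 1040.1/0.5708 = 1822.4 tonne/day.
F13 = (1−0.510)×1822.4 + 2176.3 = 3069.3 tonne/day.
Purge F10 = 0.124×3069.3 = 380.59 tonne/day.

380.6 tonne/day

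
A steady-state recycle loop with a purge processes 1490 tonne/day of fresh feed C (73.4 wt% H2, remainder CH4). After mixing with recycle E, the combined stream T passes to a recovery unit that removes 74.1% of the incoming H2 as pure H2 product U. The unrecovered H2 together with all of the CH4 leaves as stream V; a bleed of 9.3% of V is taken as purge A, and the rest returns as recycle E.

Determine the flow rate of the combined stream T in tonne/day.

5691 tonne/day

CH4 enters only via C and leaves only via the purge: 1490×0.266 = 0.093×(CH4 in V), and the recovery unit passes all CH4, so CH4 in T = CH4 in V = 4261.7 tonne/day.
H2 in T: m_A = 1490×0.734 + (1−0.093)·(1−0.741)·m_A, so m_A = 1093.7/0.7651 = 1429.5 tonne/day.
T = 1429.5 + 4261.7 = 5691.2 tonne/day.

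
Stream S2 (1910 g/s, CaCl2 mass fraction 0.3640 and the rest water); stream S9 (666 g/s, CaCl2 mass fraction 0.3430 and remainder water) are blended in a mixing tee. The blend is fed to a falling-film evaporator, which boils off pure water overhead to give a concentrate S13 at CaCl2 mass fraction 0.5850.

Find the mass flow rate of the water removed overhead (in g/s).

997.1 g/s

CaCl2 entering = 1910×0.364 + 666×0.343 = 923.68 g/s.
All CaCl2 reports to S13, so S13 = 923.68/0.585 = 1578.9 g/s.
Total feed = 2576 g/s; overhead = 2576 − 1578.9 = 997.06 g/s.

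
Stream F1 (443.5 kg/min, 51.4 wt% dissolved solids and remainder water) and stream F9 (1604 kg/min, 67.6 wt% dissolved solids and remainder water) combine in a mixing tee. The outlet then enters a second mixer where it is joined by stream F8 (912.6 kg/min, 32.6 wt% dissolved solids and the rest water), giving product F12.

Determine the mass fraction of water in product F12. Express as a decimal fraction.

Overall, product flow = 2960.1 kg/min.
water in = 443.5×0.486 + 1604×0.324 + 912.6×0.674 = 1350.3 kg/min.
water fraction in F12 = 0.456.

0.456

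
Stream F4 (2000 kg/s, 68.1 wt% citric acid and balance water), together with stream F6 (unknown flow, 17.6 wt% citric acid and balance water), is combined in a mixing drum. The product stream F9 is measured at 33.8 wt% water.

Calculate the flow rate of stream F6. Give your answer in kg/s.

Let F6 be the unknown flow. Total out = 2000 + F6.
water balance: 638 + 0.824·F6 = 0.338·(2000 + F6)
(0.824 − 0.338)·F6 = 0.338×2000 − 638 = 38
F6 = 38 / 0.486 = 78.189 kg/s

78.19 kg/s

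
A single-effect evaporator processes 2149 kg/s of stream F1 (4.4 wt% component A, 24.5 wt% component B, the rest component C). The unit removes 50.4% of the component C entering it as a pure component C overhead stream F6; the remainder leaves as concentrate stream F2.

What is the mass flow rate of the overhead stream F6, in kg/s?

component C entering = 2149×0.711 = 1527.9 kg/s; overhead removed = 0.504×1527.9 = 770.08 kg/s.

770.1 kg/s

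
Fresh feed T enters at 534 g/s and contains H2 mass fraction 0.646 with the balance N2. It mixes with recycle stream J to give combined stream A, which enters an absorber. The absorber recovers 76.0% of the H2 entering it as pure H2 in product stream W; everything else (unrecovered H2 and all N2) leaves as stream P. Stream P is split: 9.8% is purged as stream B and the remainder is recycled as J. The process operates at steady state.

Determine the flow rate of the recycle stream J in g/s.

N2 enters only via T and leaves only via the purge: 534×0.354 = 0.098×(N2 in P), and the absorber passes all N2, so N2 in A = N2 in P = 1928.9 g/s.
H2 in A: m_A = 534×0.646 + (1−0.098)·(1−0.760)·m_A, so m_A = 344.96/0.7835 = 440.27 g/s.
P = (1−0.760)×440.27 + 1928.9 = 2034.6 g/s.
Recycle J = (1−0.098)×2034.6 = 1835.2 g/s.

1835 g/s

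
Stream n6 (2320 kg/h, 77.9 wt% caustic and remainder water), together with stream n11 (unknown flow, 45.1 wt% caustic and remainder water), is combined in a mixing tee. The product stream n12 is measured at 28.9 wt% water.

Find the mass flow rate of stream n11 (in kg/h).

Let n11 be the unknown flow. Total out = 2320 + n11.
water balance: 512.72 + 0.549·n11 = 0.289·(2320 + n11)
(0.549 − 0.289)·n11 = 0.289×2320 − 512.72 = 157.76
n11 = 157.76 / 0.260 = 606.77 kg/h

606.8 kg/h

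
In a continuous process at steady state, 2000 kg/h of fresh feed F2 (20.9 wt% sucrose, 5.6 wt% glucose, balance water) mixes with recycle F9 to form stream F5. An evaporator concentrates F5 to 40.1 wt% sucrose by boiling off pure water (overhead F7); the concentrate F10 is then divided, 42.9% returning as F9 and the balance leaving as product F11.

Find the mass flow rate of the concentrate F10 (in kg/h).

1826 kg/h

Overall sucrose balance (none leaves overhead): sucrose in fresh feed = sucrose in product, i.e. 2000×0.209 = (1−0.429)·F10·0.401.
F10 = 418/(0.401×0.571) = 1825.6 kg/h.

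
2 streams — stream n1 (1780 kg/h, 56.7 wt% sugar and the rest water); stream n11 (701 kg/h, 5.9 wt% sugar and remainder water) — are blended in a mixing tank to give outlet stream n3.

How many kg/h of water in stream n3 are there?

water out = water in = 1780×0.433 + 701×0.941 = 1430.4 kg/h.

1430 kg/h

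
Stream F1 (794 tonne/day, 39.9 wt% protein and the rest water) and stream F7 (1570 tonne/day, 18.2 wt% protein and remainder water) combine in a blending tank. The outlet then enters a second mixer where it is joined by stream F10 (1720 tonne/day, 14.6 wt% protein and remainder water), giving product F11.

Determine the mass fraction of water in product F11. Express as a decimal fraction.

0.791

Overall, product flow = 4084 tonne/day.
water in = 794×0.601 + 1570×0.818 + 1720×0.854 = 3230.3 tonne/day.
water fraction in F11 = 0.791.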